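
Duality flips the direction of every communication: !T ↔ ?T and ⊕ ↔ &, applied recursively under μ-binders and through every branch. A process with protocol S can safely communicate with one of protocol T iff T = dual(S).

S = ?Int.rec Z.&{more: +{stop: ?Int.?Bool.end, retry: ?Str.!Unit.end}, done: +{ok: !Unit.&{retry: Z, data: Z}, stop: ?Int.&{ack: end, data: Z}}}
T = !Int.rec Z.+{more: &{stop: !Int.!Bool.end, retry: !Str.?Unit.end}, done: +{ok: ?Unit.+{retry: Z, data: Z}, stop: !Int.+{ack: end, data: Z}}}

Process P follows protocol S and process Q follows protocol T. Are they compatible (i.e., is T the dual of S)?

?Int vs !Int  ok
  rec Z vs rec Z  ok (μ self-dual)
    &{more,done} vs +{more,done}  ok label sets agree
      [more]
        +{stop,retry} vs &{stop,retry}  ok label sets agree
          [stop]
            ?Int vs !Int  ok
              ?Bool vs !Bool  ok
                end vs end  ok
          [retry]
            ?Str vs !Str  ok
              !Unit vs ?Unit  ok
                end vs end  ok
      [done]
        +{ok,stop} vs +{ok,stop}  ✗ choice polarity not flipped — not dual

NO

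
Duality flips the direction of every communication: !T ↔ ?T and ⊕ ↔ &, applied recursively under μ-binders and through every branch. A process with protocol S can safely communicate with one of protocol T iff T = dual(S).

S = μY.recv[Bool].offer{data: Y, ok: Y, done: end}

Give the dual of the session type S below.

μY → μY  (rec unchanged)
  recv[Bool] → send[Bool]
    offer{data,ok,done} → select{data,ok,done}  (offer→select)
      [data]
        Y ↦ Y
      [ok]
        Y ↦ Y
      [done]
        end ↦ end

μY.send[Bool].select{data: Y, ok: Y, done: end}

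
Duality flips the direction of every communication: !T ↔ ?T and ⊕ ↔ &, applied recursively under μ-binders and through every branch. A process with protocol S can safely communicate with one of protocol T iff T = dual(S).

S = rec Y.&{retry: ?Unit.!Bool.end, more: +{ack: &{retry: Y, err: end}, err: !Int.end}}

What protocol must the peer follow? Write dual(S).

rec Y = rec Y  (binder kept)
  &{retry,more} = +{retry,more}  (external→internal)
    • retry:
      ?Unit = !Unit
        !Bool = ?Bool
          dual(end) = end
    • more:
      +{ack,err} = &{ack,err}  (⊕→&)
        • ack:
          &{retry,err} = +{retry,err}  (external→internal)
            • retry:
              dual(Y) = Y
            • err:
              dual(end) = end
        • err:
          !Int = ?Int
            dual(end) = end

rec Y.+{retry: !Unit.?Bool.end, more: &{ack: +{retry: Y, err: end}, err: ?Int.end}}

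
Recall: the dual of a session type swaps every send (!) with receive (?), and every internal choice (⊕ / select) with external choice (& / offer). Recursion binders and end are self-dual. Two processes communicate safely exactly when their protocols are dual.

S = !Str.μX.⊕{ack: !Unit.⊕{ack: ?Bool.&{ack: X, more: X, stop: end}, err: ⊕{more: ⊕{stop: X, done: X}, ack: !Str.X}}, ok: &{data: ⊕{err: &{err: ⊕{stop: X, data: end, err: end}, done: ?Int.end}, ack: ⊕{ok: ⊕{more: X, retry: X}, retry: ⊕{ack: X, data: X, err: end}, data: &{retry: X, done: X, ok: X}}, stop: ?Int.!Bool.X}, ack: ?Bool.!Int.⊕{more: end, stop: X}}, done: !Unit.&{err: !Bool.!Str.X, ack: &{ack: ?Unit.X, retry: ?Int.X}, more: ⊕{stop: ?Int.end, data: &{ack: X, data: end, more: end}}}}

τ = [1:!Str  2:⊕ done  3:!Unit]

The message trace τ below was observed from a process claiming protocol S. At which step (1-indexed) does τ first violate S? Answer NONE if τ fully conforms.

step 1: !Str  ok  cont: μX.…
step 2: ⊕ done  ok  cont: !Unit.&{err: !Bool.!Str.μX.…, ack: &{ack: ?Unit.μX.…, retry: ?Int.μX.…}, more: ⊕{stop: ?Int.end, data: &{ack: μX.…, data: end, more: end}}}
step 3: !Unit  ok  cont: &{err: !Bool.!Str.μX.…, ack: &{ack: ?Unit.μX.…, retry: ?Int.μX.…}, more: ⊕{stop: ?Int.end, data: &{ack: μX.…, data: end, more: end}}}
all 3 steps conform

NONE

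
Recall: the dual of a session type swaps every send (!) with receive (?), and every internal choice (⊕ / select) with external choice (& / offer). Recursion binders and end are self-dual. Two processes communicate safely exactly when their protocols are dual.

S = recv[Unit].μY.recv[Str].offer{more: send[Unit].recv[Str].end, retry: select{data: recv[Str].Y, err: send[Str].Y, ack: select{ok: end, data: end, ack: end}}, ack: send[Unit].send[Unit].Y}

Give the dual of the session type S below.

send[Unit].μY.send[Str].select{more: recv[Unit].send[Str].end, retry: offer{data: send[Str].Y, err: recv[Str].Y, ack: offer{ok: end, data: end, ack: end}}, ack: recv[Unit].recv[Unit].Y}

recv[Unit] = send[Unit]
  μY = μY  (μ self-dual)
    recv[Str] = send[Str]
      offer{more,retry,ack} = select{more,retry,ack}  (&→⊕)
        case more:
          send[Unit] = recv[Unit]
            recv[Str] = send[Str]
              end ↦ end
        case retry:
          select{data,err,ack} = offer{data,err,ack}  (⊕→&)
            case data:
              recv[Str] = send[Str]
                Y ↦ Y
            case err:
              send[Str] = recv[Str]
                Y ↦ Y
            case ack:
              select{ok,data,ack} = offer{ok,data,ack}  (⊕→&)
                case ok:
                  end ↦ end
                case data:
                  end ↦ end
                case ack:
                  end ↦ end
        case ack:
          send[Unit] = recv[Unit]
            send[Unit] = recv[Unit]
              Y ↦ Y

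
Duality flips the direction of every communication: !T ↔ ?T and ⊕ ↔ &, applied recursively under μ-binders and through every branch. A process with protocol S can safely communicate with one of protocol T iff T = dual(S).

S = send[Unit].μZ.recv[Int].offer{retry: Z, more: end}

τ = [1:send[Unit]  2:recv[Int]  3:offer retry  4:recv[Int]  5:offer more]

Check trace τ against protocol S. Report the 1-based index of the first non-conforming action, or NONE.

NONE

[1] send[Unit]  ✓  cont: μZ.…
[2] recv[Int]  ✓  cont: offer{retry: μZ.…, more: end}
[3] offer retry  ✓  cont: μZ.…
[4] recv[Int]  ✓  cont: offer{retry: μZ.…, more: end}
[5] offer more  ✓  cont: end
trace exhausted — no violation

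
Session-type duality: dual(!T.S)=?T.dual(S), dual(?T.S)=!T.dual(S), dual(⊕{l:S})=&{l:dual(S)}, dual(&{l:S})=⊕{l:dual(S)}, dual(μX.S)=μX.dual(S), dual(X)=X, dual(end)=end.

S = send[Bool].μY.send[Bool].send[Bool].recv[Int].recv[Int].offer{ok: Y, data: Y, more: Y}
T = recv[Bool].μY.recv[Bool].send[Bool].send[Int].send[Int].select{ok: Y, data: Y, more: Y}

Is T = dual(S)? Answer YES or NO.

send[Bool] | recv[Bool]  ✓
  μY | μY  ✓ (binder kept)
    send[Bool] | recv[Bool]  ✓
      send[Bool] | send[Bool]  ✗ same direction on both sides — not dual

NO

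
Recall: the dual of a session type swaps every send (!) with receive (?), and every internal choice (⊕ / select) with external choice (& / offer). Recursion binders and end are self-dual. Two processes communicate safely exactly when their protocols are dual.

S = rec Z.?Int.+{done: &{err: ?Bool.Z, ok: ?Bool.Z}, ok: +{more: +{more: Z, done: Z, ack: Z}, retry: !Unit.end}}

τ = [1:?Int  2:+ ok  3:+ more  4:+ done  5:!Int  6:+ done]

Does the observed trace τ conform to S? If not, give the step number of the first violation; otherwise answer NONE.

[1] ?Int  ok  state: +{done: &{err: ?Bool.rec Z.…, ok: ?Bool.rec Z.…}, ok: +{more: +{more: rec Z.…, done: rec Z.…, ack: rec Z.…}, retry: !Unit.end}}
[2] + ok  ok  state: +{more: +{more: rec Z.…, done: rec Z.…, ack: rec Z.…}, retry: !Unit.end}
[3] + more  ok  state: +{more: rec Z.…, done: rec Z.…, ack: rec Z.…}
[4] + done  ok  state: rec Z.…
[5] got !Int, protocol expects ?Int  ✗

5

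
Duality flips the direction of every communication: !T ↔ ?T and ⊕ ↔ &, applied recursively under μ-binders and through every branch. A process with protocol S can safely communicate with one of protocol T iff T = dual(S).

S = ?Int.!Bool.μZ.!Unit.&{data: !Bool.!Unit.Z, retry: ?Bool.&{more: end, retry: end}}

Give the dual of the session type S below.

?Int ↦ !Int
  !Bool ↦ ?Bool
    μZ ↦ μZ  (rec unchanged)
      !Unit ↦ ?Unit
        &{data,retry} ↦ ⊕{data,retry}  (offer→select)
          case data:
            !Bool ↦ ?Bool
              !Unit ↦ ?Unit
                Z ↦ Z
          case retry:
            ?Bool ↦ !Bool
              &{more,retry} ↦ ⊕{more,retry}  (offer→select)
                case more:
                  end ↦ end
                case retry:
                  end ↦ end

!Int.?Bool.μZ.?Unit.⊕{data: ?Bool.?Unit.Z, retry: !Bool.⊕{more: end, retry: end}}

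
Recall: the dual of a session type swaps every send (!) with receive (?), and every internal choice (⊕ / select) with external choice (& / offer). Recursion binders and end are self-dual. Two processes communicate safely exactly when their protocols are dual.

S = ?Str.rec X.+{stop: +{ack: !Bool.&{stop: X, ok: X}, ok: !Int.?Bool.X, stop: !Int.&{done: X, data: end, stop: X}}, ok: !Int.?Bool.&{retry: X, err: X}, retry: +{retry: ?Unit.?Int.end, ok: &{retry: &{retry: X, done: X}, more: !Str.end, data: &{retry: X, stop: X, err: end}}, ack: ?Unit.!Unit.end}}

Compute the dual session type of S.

?Str ↦ !Str
  rec X ↦ rec X  (μ self-dual)
    +{stop,ok,retry} ↦ &{stop,ok,retry}  (select→offer)
      • stop:
        +{ack,ok,stop} ↦ &{ack,ok,stop}  (select→offer)
          • ack:
            !Bool ↦ ?Bool
              &{stop,ok} ↦ +{stop,ok}  (external→internal)
                • stop:
                  dual(X) = X
                • ok:
                  dual(X) = X
          • ok:
            !Int ↦ ?Int
              ?Bool ↦ !Bool
                dual(X) = X
          • stop:
            !Int ↦ ?Int
              &{done,data,stop} ↦ +{done,data,stop}  (external→internal)
                • done:
                  dual(X) = X
                • data:
                  dual(end) = end
                • stop:
                  dual(X) = X
      • ok:
        !Int ↦ ?Int
          ?Bool ↦ !Bool
            &{retry,err} ↦ +{retry,err}  (external→internal)
              • retry:
                dual(X) = X
              • err:
                dual(X) = X
      • retry:
        +{retry,ok,ack} ↦ &{retry,ok,ack}  (select→offer)
          • retry:
            ?Unit ↦ !Unit
              ?Int ↦ !Int
                dual(end) = end
          • ok:
            &{retry,more,data} ↦ +{retry,more,data}  (external→internal)
              • retry:
                &{retry,done} ↦ +{retry,done}  (external→internal)
                  • retry:
                    dual(X) = X
                  • done:
                    dual(X) = X
              • more:
                !Str ↦ ?Str
                  dual(end) = end
              • data:
                &{retry,stop,err} ↦ +{retry,stop,err}  (external→internal)
                  • retry:
                    dual(X) = X
                  • stop:
                    dual(X) = X
                  • err:
                    dual(end) = end
          • ack:
            ?Unit ↦ !Unit
              !Unit ↦ ?Unit
                dual(end) = end

!Str.rec X.&{stop: &{ack: ?Bool.+{stop: X, ok: X}, ok: ?Int.!Bool.X, stop: ?Int.+{done: X, data: end, stop: X}}, ok: ?Int.!Bool.+{retry: X, err: X}, retry: &{retry: !Unit.!Int.end, ok: +{retry: +{retry: X, done: X}, more: ?Str.end, data: +{retry: X, stop: X, err: end}}, ack: !Unit.?Unit.end}}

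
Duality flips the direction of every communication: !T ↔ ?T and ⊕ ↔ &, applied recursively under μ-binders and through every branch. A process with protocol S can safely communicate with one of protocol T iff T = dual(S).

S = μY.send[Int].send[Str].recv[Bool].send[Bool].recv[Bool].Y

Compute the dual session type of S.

μY → μY  (μ self-dual)
  send[Int] → recv[Int]
    send[Str] → recv[Str]
      recv[Bool] → send[Bool]
        send[Bool] → recv[Bool]
          recv[Bool] → send[Bool]
            Y self-dual

μY.recv[Int].recv[Str].send[Bool].recv[Bool].send[Bool].Y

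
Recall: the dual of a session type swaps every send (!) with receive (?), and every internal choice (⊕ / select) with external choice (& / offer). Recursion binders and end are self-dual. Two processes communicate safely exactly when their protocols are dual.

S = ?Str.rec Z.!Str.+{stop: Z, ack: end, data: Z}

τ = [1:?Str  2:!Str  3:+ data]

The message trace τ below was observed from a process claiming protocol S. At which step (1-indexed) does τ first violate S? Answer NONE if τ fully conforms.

@1 ?Str  match  now at rec Z.…
@2 !Str  match  now at +{stop: rec Z.…, ack: end, data: rec Z.…}
@3 + data  match  now at rec Z.…
τ conforms to S (length 3)

NONE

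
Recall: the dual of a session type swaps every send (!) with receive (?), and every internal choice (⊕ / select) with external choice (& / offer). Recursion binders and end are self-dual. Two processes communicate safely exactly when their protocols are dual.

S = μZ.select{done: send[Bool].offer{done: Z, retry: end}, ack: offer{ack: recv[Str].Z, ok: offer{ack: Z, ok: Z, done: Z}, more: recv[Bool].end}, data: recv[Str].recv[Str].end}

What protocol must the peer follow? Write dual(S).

μZ.offer{done: recv[Bool].select{done: Z, retry: end}, ack: select{ack: send[Str].Z, ok: select{ack: Z, ok: Z, done: Z}, more: send[Bool].end}, data: send[Str].send[Str].end}

μZ = μZ  (μ self-dual)
  select{done,ack,data} = offer{done,ack,data}  (select→offer)
    [done]
      send[Bool] = recv[Bool]
        offer{done,retry} = select{done,retry}  (offer→select)
          [done]
            dual(Z) = Z
          [retry]
            dual(end) = end
    [ack]
      offer{ack,ok,more} = select{ack,ok,more}  (offer→select)
        [ack]
          recv[Str] = send[Str]
            dual(Z) = Z
        [ok]
          offer{ack,ok,done} = select{ack,ok,done}  (offer→select)
            [ack]
              dual(Z) = Z
            [ok]
              dual(Z) = Z
            [done]
              dual(Z) = Z
        [more]
          recv[Bool] = send[Bool]
            dual(end) = end
    [data]
      recv[Str] = send[Str]
        recv[Str] = send[Str]
          dual(end) = end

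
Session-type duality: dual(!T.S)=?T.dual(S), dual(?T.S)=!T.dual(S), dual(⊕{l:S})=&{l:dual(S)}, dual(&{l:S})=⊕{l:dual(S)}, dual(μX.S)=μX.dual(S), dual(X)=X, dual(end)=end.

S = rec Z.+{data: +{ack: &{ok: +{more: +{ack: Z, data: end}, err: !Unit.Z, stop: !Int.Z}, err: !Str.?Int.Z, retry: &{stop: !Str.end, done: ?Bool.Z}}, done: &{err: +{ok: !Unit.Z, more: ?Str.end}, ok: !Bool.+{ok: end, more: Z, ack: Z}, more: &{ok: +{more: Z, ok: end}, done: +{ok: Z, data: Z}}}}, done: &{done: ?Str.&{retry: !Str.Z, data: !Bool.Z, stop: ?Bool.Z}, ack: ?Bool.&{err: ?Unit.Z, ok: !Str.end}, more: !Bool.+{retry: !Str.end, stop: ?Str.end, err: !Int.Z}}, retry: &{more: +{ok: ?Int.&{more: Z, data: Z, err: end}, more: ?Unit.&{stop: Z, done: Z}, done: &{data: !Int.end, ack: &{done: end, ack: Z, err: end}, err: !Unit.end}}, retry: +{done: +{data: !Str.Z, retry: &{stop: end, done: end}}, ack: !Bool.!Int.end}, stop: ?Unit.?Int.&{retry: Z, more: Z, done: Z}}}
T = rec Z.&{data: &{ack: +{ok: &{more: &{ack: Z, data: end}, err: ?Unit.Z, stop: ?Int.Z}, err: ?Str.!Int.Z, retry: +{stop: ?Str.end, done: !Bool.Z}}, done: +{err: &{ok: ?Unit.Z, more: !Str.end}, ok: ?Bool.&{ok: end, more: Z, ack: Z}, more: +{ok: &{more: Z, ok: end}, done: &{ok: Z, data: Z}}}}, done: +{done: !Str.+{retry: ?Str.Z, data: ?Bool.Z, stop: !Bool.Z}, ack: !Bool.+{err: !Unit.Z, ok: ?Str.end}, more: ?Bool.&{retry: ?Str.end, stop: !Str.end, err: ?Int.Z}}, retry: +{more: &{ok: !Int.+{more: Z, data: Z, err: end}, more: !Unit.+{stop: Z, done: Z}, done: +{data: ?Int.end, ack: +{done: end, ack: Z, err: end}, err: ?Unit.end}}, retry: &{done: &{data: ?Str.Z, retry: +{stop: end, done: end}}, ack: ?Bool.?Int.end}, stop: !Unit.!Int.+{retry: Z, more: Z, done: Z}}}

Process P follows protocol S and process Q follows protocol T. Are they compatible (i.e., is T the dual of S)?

YES

rec Z | rec Z  ok (binder kept)
  +{data,done,retry} | &{data,done,retry}  ok label sets agree
    case data:
      +{ack,done} | &{ack,done}  ok label sets agree
        case ack:
          &{ok,err,retry} | +{ok,err,retry}  ok label sets agree
            case ok:
              +{more,err,stop} | &{more,err,stop}  ok label sets agree
                case more:
                  +{ack,data} | &{ack,data}  ok label sets agree
                    case ack:
                      Z | Z  ok
                    case data:
                      end | end  ok
                case err:
                  !Unit | ?Unit  ok
                    Z | Z  ok
                case stop:
                  !Int | ?Int  ok
                    Z | Z  ok
            case err:
              !Str | ?Str  ok
                ?Int | !Int  ok
                  Z | Z  ok
            case retry:
              &{stop,done} | +{stop,done}  ok label sets agree
                case stop:
                  !Str | ?Str  ok
                    end | end  ok
                case done:
                  ?Bool | !Bool  ok
                    Z | Z  ok
        case done:
          &{err,ok,more} | +{err,ok,more}  ok label sets agree
            case err:
              +{ok,more} | &{ok,more}  ok label sets agree
                case ok:
                  !Unit | ?Unit  ok
                    Z | Z  ok
                case more:
                  ?Str | !Str  ok
                    end | end  ok
            case ok:
              !Bool | ?Bool  ok
                +{ok,more,ack} | &{ok,more,ack}  ok label sets agree
                  case ok:
                    end | end  ok
                  case more:
                    Z | Z  ok
                  case ack:
                    Z | Z  ok
            case more:
              &{ok,done} | +{ok,done}  ok label sets agree
                case ok:
                  +{more,ok} | &{more,ok}  ok label sets agree
                    case more:
                      Z | Z  ok
                    case ok:
                      end | end  ok
                case done:
                  +{ok,data} | &{ok,data}  ok label sets agree
                    case ok:
                      Z | Z  ok
                    case data:
                      Z | Z  ok
    case done:
      &{done,ack,more} | +{done,ack,more}  ok label sets agree
        case done:
          ?Str | !Str  ok
            &{retry,data,stop} | +{retry,data,stop}  ok label sets agree
              case retry:
                !Str | ?Str  ok
                  Z | Z  ok
              case data:
                !Bool | ?Bool  ok
                  Z | Z  ok
              case stop:
                ?Bool | !Bool  ok
                  Z | Z  ok
        case ack:
          ?Bool | !Bool  ok
            &{err,ok} | +{err,ok}  ok label sets agree
              case err:
                ?Unit | !Unit  ok
                  Z | Z  ok
              case ok:
                !Str | ?Str  ok
                  end | end  ok
        case more:
          !Bool | ?Bool  ok
            +{retry,stop,err} | &{retry,stop,err}  ok label sets agree
              case retry:
                !Str | ?Str  ok
                  end | end  ok
              case stop:
                ?Str | !Str  ok
                  end | end  ok
              case err:
                !Int | ?Int  ok
                  Z | Z  ok
    case retry:
      &{more,retry,stop} | +{more,retry,stop}  ok label sets agree
        case more:
          +{ok,more,done} | &{ok,more,done}  ok label sets agree
            case ok:
              ?Int | !Int  ok
                &{more,data,err} | +{more,data,err}  ok label sets agree
                  case more:
                    Z | Z  ok
                  case data:
                    Z | Z  ok
                  case err:
                    end | end  ok
            case more:
              ?Unit | !Unit  ok
                &{stop,done} | +{stop,done}  ok label sets agree
                  case stop:
                    Z | Z  ok
                  case done:
                    Z | Z  ok
            case done:
              &{data,ack,err} | +{data,ack,err}  ok label sets agree
                case data:
                  !Int | ?Int  ok
                    end | end  ok
                case ack:
                  &{done,ack,err} | +{done,ack,err}  ok label sets agree
                    case done:
                      end | end  ok
                    case ack:
                      Z | Z  ok
                    case err:
                      end | end  ok
                case err:
                  !Unit | ?Unit  ok
                    end | end  ok
        case retry:
          +{done,ack} | &{done,ack}  ok label sets agree
            case done:
              +{data,retry} | &{data,retry}  ok label sets agree
                case data:
                  !Str | ?Str  ok
                    Z | Z  ok
                case retry:
                  &{stop,done} | +{stop,done}  ok label sets agree
                    case stop:
                      end | end  ok
                    case done:
                      end | end  ok
            case ack:
              !Bool | ?Bool  ok
                !Int | ?Int  ok
                  end | end  ok
        case stop:
          ?Unit | !Unit  ok
            ?Int | !Int  ok
              &{retry,more,done} | +{retry,more,done}  ok label sets agree
                case retry:
                  Z | Z  ok
                case more:
                  Z | Z  ok
                case done:
                  Z | Z  ok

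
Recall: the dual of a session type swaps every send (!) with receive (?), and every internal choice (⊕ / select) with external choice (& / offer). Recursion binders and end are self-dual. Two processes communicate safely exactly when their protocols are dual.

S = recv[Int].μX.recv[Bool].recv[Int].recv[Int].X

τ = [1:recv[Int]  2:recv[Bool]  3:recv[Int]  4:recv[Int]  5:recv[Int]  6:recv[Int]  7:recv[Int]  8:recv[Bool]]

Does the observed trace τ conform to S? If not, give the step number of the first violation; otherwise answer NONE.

@1 recv[Int]  ✓  residual = μX.…
@2 recv[Bool]  ✓  residual = recv[Int].recv[Int].μX.…
@3 recv[Int]  ✓  residual = recv[Int].μX.…
@4 recv[Int]  ✓  residual = μX.…
@5 got recv[Int], protocol expects recv[Bool]  ✗

5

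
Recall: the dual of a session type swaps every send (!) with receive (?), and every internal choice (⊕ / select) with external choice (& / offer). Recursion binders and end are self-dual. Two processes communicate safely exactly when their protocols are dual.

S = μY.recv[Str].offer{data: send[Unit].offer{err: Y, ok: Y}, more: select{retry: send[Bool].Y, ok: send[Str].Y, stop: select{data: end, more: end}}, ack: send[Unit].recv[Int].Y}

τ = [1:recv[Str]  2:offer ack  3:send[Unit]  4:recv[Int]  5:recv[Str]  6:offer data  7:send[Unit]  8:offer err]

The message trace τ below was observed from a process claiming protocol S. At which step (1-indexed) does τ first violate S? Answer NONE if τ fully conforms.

[1] recv[Str]  match  residual = offer{data: send[Unit].offer{err: μY.…, ok: μY.…}, more: select{retry: send[Bool].μY.…, ok: send[Str].μY.…, stop: select{data: end, more: end}}, ack: send[Unit].recv[Int].μY.…}
[2] offer ack  match  residual = send[Unit].recv[Int].μY.…
[3] send[Unit]  match  residual = recv[Int].μY.…
[4] recv[Int]  match  residual = μY.…
[5] recv[Str]  match  residual = offer{data: send[Unit].offer{err: μY.…, ok: μY.…}, more: select{retry: send[Bool].μY.…, ok: send[Str].μY.…, stop: select{data: end, more: end}}, ack: send[Unit].recv[Int].μY.…}
[6] offer data  match  residual = send[Unit].offer{err: μY.…, ok: μY.…}
[7] send[Unit]  match  residual = offer{err: μY.…, ok: μY.…}
[8] offer err  match  residual = μY.…
τ conforms to S (length 8)

NONE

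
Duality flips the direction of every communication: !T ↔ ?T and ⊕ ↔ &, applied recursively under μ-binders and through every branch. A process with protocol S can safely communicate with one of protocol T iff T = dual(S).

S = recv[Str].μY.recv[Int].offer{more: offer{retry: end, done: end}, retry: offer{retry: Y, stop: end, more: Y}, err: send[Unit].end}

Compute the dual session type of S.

send[Str].μY.send[Int].select{more: select{retry: end, done: end}, retry: select{retry: Y, stop: end, more: Y}, err: recv[Unit].end}

recv[Str] → send[Str]
  μY → μY  (μ self-dual)
    recv[Int] → send[Int]
      offer{more,retry,err} → select{more,retry,err}  (offer→select)
        • more:
          offer{retry,done} → select{retry,done}  (offer→select)
            • retry:
              end ↦ end
            • done:
              end ↦ end
        • retry:
          offer{retry,stop,more} → select{retry,stop,more}  (offer→select)
            • retry:
              Y ↦ Y
            • stop:
              end ↦ end
            • more:
              Y ↦ Y
        • err:
          send[Unit] → recv[Unit]
            end ↦ end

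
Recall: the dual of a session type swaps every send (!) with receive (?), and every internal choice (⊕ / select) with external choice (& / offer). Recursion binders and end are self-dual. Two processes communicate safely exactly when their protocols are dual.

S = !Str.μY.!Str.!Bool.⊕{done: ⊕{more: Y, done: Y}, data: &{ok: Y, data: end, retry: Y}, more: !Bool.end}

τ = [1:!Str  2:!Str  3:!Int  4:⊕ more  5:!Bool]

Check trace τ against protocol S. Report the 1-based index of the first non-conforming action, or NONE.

[1] !Str  ok  cont: μY.…
[2] !Str  ok  cont: !Bool.⊕{done: ⊕{more: μY.…, done: μY.…}, data: &{ok: μY.…, data: end, retry: μY.…}, more: !Bool.end}
[3] got !Int, protocol expects !Bool  ✗

3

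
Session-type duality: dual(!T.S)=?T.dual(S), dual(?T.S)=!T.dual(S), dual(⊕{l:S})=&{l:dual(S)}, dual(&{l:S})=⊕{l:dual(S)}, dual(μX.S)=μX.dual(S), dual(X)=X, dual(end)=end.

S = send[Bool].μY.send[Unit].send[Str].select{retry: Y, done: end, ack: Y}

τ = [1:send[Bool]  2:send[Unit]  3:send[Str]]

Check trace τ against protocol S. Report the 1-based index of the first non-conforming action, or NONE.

step 1: send[Bool]  ✓  residual = μY.…
step 2: send[Unit]  ✓  residual = send[Str].select{retry: μY.…, done: end, ack: μY.…}
step 3: send[Str]  ✓  residual = select{retry: μY.…, done: end, ack: μY.…}
all 3 steps conform

NONE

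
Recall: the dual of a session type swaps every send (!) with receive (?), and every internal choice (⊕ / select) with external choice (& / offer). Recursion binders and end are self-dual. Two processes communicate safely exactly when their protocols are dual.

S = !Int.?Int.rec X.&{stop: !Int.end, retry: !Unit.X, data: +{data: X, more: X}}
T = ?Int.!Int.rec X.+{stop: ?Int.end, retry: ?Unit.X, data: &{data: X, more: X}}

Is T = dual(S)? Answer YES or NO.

!Int vs ?Int  ok
  ?Int vs !Int  ok
    rec X vs rec X  ok (rec unchanged)
      &{stop,retry,data} vs +{stop,retry,data}  ok same labels
        [stop]
          !Int vs ?Int  ok
            end vs end  ok
        [retry]
          !Unit vs ?Unit  ok
            X vs X  ok
        [data]
          +{data,more} vs &{data,more}  ok same labels
            [data]
              X vs X  ok
            [more]
              X vs X  ok

YES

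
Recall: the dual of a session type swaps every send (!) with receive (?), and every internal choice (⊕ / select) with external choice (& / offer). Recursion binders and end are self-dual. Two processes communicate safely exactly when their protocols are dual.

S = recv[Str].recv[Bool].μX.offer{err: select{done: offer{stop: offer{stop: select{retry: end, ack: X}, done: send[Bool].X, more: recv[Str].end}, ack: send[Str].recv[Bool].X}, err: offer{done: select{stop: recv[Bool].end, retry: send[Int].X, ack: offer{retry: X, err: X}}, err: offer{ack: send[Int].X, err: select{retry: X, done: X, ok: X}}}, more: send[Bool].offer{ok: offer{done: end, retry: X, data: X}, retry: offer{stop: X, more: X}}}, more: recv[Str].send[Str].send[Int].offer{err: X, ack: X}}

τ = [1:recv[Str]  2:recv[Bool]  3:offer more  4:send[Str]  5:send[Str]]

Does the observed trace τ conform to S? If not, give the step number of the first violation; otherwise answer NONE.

4

[1] recv[Str]  ✓  now at recv[Bool].μX.…
[2] recv[Bool]  ✓  now at μX.…
[3] offer more  ✓  now at recv[Str].send[Str].send[Int].offer{err: μX.…, ack: μX.…}
[4] got send[Str], protocol expects recv[Str]  ✗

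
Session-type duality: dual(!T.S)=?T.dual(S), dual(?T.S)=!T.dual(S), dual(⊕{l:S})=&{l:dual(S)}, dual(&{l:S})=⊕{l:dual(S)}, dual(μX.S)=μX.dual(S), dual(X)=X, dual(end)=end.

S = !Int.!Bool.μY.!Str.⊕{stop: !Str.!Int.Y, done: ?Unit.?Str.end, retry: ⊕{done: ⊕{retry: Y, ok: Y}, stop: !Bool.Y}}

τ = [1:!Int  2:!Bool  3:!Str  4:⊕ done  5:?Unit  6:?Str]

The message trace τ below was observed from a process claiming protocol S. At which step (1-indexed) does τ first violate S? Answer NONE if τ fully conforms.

@1 !Int  ok  now at !Bool.μY.…
@2 !Bool  ok  now at μY.…
@3 !Str  ok  now at ⊕{stop: !Str.!Int.μY.…, done: ?Unit.?Str.end, retry: ⊕{done: ⊕{retry: μY.…, ok: μY.…}, stop: !Bool.μY.…}}
@4 ⊕ done  ok  now at ?Unit.?Str.end
@5 ?Unit  ok  now at ?Str.end
@6 ?Str  ok  now at end
all 6 steps conform

NONE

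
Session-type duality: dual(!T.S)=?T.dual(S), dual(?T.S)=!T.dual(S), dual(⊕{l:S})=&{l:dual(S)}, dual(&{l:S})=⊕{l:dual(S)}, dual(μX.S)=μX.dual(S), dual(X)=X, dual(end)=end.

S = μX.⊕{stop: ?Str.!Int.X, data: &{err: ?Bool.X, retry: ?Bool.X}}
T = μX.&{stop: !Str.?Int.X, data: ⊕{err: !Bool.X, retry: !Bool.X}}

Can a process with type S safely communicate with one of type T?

YES

μX | μX  match (rec unchanged)
  ⊕{stop,data} | &{stop,data}  match labels match
    • stop:
      ?Str | !Str  match
        !Int | ?Int  match
          X | X  match
    • data:
      &{err,retry} | ⊕{err,retry}  match labels match
        • err:
          ?Bool | !Bool  match
            X | X  match
        • retry:
          ?Bool | !Bool  match
            X | X  match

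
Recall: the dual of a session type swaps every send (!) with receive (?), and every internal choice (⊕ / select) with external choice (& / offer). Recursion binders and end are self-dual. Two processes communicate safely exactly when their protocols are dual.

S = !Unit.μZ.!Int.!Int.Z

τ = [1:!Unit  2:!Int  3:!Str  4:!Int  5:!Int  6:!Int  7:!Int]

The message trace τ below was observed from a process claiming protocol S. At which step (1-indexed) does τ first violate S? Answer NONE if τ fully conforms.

[1] !Unit  match  cont: μZ.…
[2] !Int  match  cont: !Int.μZ.…
[3] got !Str, protocol expects !Int  ✗

3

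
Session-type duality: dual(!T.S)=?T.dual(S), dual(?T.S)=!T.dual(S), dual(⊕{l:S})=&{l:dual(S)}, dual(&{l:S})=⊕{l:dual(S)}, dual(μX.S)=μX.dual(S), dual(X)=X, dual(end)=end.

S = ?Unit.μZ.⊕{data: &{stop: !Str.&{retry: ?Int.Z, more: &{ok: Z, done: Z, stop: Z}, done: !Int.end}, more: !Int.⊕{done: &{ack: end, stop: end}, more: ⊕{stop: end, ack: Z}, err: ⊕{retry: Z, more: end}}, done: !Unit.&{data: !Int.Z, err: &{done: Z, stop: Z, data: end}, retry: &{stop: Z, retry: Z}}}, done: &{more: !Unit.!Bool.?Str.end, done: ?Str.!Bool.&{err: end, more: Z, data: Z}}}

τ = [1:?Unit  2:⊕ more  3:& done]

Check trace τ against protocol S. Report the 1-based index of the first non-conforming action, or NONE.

2

step 1: ?Unit  ✓  cont: μZ.…
step 2: got ⊕ more, protocol expects ⊕ data or ⊕ done  ✗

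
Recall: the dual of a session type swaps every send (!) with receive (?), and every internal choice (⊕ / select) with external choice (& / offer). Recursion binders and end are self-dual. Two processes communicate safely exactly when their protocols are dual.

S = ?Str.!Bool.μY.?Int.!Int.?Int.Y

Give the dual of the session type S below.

?Str → !Str
  !Bool → ?Bool
    μY → μY  (rec unchanged)
      ?Int → !Int
        !Int → ?Int
          ?Int → !Int
            Y ↦ Y

!Str.?Bool.μY.!Int.?Int.!Int.Y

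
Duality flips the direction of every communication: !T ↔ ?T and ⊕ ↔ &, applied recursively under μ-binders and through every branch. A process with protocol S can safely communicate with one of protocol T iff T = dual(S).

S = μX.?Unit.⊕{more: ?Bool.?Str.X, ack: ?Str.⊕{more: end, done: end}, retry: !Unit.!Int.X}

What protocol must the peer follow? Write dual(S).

μX.!Unit.&{more: !Bool.!Str.X, ack: !Str.&{more: end, done: end}, retry: ?Unit.?Int.X}

μX ↦ μX  (rec unchanged)
  ?Unit ↦ !Unit
    ⊕{more,ack,retry} ↦ &{more,ack,retry}  (internal→external)
      [more]
        ?Bool ↦ !Bool
          ?Str ↦ !Str
            X self-dual
      [ack]
        ?Str ↦ !Str
          ⊕{more,done} ↦ &{more,done}  (internal→external)
            [more]
              end self-dual
            [done]
              end self-dual
      [retry]
        !Unit ↦ ?Unit
          !Int ↦ ?Int
            X self-dual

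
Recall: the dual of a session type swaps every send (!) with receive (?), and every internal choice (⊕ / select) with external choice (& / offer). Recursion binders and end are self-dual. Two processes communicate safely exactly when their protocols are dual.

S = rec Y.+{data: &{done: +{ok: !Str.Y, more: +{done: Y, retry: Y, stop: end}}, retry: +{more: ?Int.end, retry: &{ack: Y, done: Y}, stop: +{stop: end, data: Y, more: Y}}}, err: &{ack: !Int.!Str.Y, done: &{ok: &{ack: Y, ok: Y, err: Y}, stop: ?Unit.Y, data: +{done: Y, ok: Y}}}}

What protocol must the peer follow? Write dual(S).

rec Y = rec Y  (μ self-dual)
  +{data,err} = &{data,err}  (⊕→&)
    case data:
      &{done,retry} = +{done,retry}  (external→internal)
        case done:
          +{ok,more} = &{ok,more}  (⊕→&)
            case ok:
              !Str = ?Str
                Y ↦ Y
            case more:
              +{done,retry,stop} = &{done,retry,stop}  (⊕→&)
                case done:
                  Y ↦ Y
                case retry:
                  Y ↦ Y
                case stop:
                  end ↦ end
        case retry:
          +{more,retry,stop} = &{more,retry,stop}  (⊕→&)
            case more:
              ?Int = !Int
                end ↦ end
            case retry:
              &{ack,done} = +{ack,done}  (external→internal)
                case ack:
                  Y ↦ Y
                case done:
                  Y ↦ Y
            case stop:
              +{stop,data,more} = &{stop,data,more}  (⊕→&)
                case stop:
                  end ↦ end
                case data:
                  Y ↦ Y
                case more:
                  Y ↦ Y
    case err:
      &{ack,done} = +{ack,done}  (external→internal)
        case ack:
          !Int = ?Int
            !Str = ?Str
              Y ↦ Y
        case done:
          &{ok,stop,data} = +{ok,stop,data}  (external→internal)
            case ok:
              &{ack,ok,err} = +{ack,ok,err}  (external→internal)
                case ack:
                  Y ↦ Y
                case ok:
                  Y ↦ Y
                case err:
                  Y ↦ Y
            case stop:
              ?Unit = !Unit
                Y ↦ Y
            case data:
              +{done,ok} = &{done,ok}  (⊕→&)
                case done:
                  Y ↦ Y
                case ok:
                  Y ↦ Y

rec Y.&{data: +{done: &{ok: ?Str.Y, more: &{done: Y, retry: Y, stop: end}}, retry: &{more: !Int.end, retry: +{ack: Y, done: Y}, stop: &{stop: end, data: Y, more: Y}}}, err: +{ack: ?Int.?Str.Y, done: +{ok: +{ack: Y, ok: Y, err: Y}, stop: !Unit.Y, data: &{done: Y, ok: Y}}}}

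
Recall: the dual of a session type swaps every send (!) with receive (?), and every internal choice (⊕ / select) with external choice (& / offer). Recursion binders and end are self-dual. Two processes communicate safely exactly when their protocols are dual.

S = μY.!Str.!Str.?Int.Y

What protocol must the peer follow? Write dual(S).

μY.?Str.?Str.!Int.Y

μY → μY  (μ self-dual)
  !Str → ?Str
    !Str → ?Str
      ?Int → !Int
        dual(Y) = Y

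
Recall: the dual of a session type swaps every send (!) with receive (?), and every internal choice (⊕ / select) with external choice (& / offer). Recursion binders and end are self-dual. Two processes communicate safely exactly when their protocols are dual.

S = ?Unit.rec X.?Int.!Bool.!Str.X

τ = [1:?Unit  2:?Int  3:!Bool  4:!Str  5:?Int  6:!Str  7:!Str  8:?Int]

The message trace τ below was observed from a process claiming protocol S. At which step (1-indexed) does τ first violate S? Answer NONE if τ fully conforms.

@1 ?Unit  ok  cont: rec X.…
@2 ?Int  ok  cont: !Bool.!Str.rec X.…
@3 !Bool  ok  cont: !Str.rec X.…
@4 !Str  ok  cont: rec X.…
@5 ?Int  ok  cont: !Bool.!Str.rec X.…
@6 got !Str, protocol expects !Bool  ✗

6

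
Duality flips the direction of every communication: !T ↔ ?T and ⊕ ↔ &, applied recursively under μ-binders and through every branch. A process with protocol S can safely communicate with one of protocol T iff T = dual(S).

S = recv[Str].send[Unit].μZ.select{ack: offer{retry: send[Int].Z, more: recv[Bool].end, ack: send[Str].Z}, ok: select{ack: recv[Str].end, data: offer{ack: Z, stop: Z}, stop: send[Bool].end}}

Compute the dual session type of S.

send[Str].recv[Unit].μZ.offer{ack: select{retry: recv[Int].Z, more: send[Bool].end, ack: recv[Str].Z}, ok: offer{ack: send[Str].end, data: select{ack: Z, stop: Z}, stop: recv[Bool].end}}

recv[Str] = send[Str]
  send[Unit] = recv[Unit]
    μZ = μZ  (μ self-dual)
      select{ack,ok} = offer{ack,ok}  (select→offer)
        case ack:
          offer{retry,more,ack} = select{retry,more,ack}  (offer→select)
            case retry:
              send[Int] = recv[Int]
                Z self-dual
            case more:
              recv[Bool] = send[Bool]
                end self-dual
            case ack:
              send[Str] = recv[Str]
                Z self-dual
        case ok:
          select{ack,data,stop} = offer{ack,data,stop}  (select→offer)
            case ack:
              recv[Str] = send[Str]
                end self-dual
            case data:
              offer{ack,stop} = select{ack,stop}  (offer→select)
                case ack:
                  Z self-dual
                case stop:
                  Z self-dual
            case stop:
              send[Bool] = recv[Bool]
                end self-dual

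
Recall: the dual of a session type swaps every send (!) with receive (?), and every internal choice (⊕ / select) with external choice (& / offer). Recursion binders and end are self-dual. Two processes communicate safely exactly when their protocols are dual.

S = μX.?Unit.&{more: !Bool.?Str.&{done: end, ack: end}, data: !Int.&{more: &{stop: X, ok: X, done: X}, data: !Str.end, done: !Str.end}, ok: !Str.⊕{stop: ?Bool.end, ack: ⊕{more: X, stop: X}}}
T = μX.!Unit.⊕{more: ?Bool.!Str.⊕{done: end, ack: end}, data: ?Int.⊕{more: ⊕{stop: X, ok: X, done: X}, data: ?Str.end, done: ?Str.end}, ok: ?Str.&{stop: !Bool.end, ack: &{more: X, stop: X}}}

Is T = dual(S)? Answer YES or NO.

μX | μX  match (binder kept)
  ?Unit | !Unit  match
    &{more,data,ok} | ⊕{more,data,ok}  match label sets agree
      [more]
        !Bool | ?Bool  match
          ?Str | !Str  match
            &{done,ack} | ⊕{done,ack}  match label sets agree
              [done]
                end | end  match
              [ack]
                end | end  match
      [data]
        !Int | ?Int  match
          &{more,data,done} | ⊕{more,data,done}  match label sets agree
            [more]
              &{stop,ok,done} | ⊕{stop,ok,done}  match label sets agree
                [stop]
                  X | X  match
                [ok]
                  X | X  match
                [done]
                  X | X  match
            [data]
              !Str | ?Str  match
                end | end  match
            [done]
              !Str | ?Str  match
                end | end  match
      [ok]
        !Str | ?Str  match
          ⊕{stop,ack} | &{stop,ack}  match label sets agree
            [stop]
              ?Bool | !Bool  match
                end | end  match
            [ack]
              ⊕{more,stop} | &{more,stop}  match label sets agree
                [more]
                  X | X  match
                [stop]
                  X | X  match

YES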